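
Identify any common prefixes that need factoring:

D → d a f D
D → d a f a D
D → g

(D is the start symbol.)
Left-factoring is needed when two productions for the same non-terminal
share a common prefix on the right-hand side.

Productions for D:
  D → d a f D
  D → d a f a D
  D → g

Found common prefix 'd a f' in productions for D

Answer: Yes, D has productions with common prefix 'd a f'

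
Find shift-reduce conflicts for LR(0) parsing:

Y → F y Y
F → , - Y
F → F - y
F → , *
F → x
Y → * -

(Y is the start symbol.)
No shift-reduce conflicts

A shift-reduce conflict occurs when an LR(0) state has both:
  - a complete (reduce) item [A → α .] (dot at the end), and
  - a shift item [B → β . c γ] (dot before a terminal).

Augment with Y' → Y and build the canonical LR(0) collection (I0 = CLOSURE({[Y' → . Y]}), then GOTO on every symbol after a dot until no new states appear). It has 14 states:
  I0: { [F → . , *], [F → . , - Y], [F → . F - y], [F → . x], [Y → . * -], [Y → . F y Y], [Y' → . Y] }  — shift
  I1: { [Y → * . -] }  — shift
  I2: { [F → , . *], [F → , . - Y] }  — shift
  I3: { [F → F . - y], [Y → F . y Y] }  — shift
  I4: { [Y' → Y .] }  — accept
  I5: { [F → x .] }  — reduce
  I6: { [F → F - . y] }  — shift
  I7: { [F → . , *], [F → . , - Y], [F → . F - y], [F → . x], [Y → . * -], [Y → . F y Y], [Y → F y . Y] }  — shift
  I8: { [Y → F y Y .] }  — reduce
  I9: { [F → F - y .] }  — reduce
  I10: { [F → , * .] }  — reduce
  I11: { [F → , - . Y], [F → . , *], [F → . , - Y], [F → . F - y], [F → . x], [Y → . * -], [Y → . F y Y] }  — shift
  I12: { [F → , - Y .] }  — reduce
  I13: { [Y → * - .] }  — reduce

No state contains both a complete item and a shift item.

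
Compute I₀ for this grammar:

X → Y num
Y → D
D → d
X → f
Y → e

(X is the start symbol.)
{ [D → . d], [X → . Y num], [X → . f], [X' → . X], [Y → . D], [Y → . e] }

First, augment the grammar with X' → X
I₀ = CLOSURE({ [X' → . X] }):
  [X' → . X] has the dot before X: add [X → . Y num], [X → . f]
  [X → . Y num] has the dot before Y: add [Y → . D], [Y → . e]
  [Y → . D] has the dot before D: add [D → . d]
No further items can be added.

I₀ = { [D → . d], [X → . Y num], [X → . f], [X' → . X], [Y → . D], [Y → . e] }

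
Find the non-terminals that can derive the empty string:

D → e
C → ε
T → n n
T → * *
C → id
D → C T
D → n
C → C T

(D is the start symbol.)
A non-terminal is nullable if it can derive ε (the empty string): either it has an ε-production, or it has a production whose right-hand side consists entirely of nullable non-terminals.

ε-productions: C → ε
So C is immediately nullable.
No further non-terminal can be added: every production for the remaining non-terminals contains a terminal or a non-nullable non-terminal.
Nullable = { 'C' }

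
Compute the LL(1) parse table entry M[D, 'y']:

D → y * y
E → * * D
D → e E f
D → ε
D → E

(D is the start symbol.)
D → y * y

To find M[D, 'y'], we find productions for D where 'y' is in the predict set (PREDICT(N → α) = (FIRST(α) \ {ε}) ∪ (FOLLOW(N) if α ⇒* ε)).

Relevant sets:
  FIRST(E) = { '*' }
  FOLLOW(D) = { $, 'f' }

D → y * y: PREDICT = { 'y' }
  'y' is in predict set, so this production goes in M[D, 'y']
D → e E f: PREDICT = { 'e' }
D → ε: PREDICT = { $, 'f' }
D → E: PREDICT = { '*' }

M[D, 'y'] = D → y * y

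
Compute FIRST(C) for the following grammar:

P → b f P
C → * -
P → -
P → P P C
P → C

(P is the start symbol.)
{ '*' }

To compute FIRST(C), examine every production with C on the left-hand side, reading each right-hand side left to right until a non-nullable symbol is reached.

From C → * -:
  - '*' is a terminal: add '*' and stop

Collecting: FIRST(C) = { '*' }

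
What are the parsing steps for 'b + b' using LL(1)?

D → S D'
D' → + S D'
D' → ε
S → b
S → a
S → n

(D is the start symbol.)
LL(1) parsing maintains a stack (initially the start symbol over $) and the input. At each step: if the stack top is a terminal, match it against the current input token; if it is a non-terminal N, replace it with the RHS of M[N, lookahead] (the unique production whose predict set contains the lookahead).

Stack is shown with the top on the left.

Stack     Input    Action
-------------------------
D $       b + b $  output D → S D'
S D' $    b + b $  output S → b
b D' $    b + b $  match 'b'
D' $      + b $    output D' → + S D'
+ S D' $  + b $    match '+'
S D' $    b $      output S → b
b D' $    b $      match 'b'
D' $      $        output D' → ε
$         $        accept

The string is accepted.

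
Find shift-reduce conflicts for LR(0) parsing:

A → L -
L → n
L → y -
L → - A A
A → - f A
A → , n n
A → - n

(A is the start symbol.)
No shift-reduce conflicts

A shift-reduce conflict occurs when an LR(0) state has both:
  - a complete (reduce) item [A → α .] (dot at the end), and
  - a shift item [B → β . c γ] (dot before a terminal).

Augment with A' → A and build the canonical LR(0) collection (I0 = CLOSURE({[A' → . A]}), then GOTO on every symbol after a dot until no new states appear). It has 16 states:
  I0: { [A → . , n n], [A → . - f A], [A → . - n], [A → . L -], [A' → . A], [L → . - A A], [L → . n], [L → . y -] }  — shift
  I1: { [A → , . n n] }  — shift
  I2: { [A → - . f A], [A → - . n], [A → . , n n], [A → . - f A], [A → . - n], [A → . L -], [L → - . A A], [L → . - A A], [L → . n], [L → . y -] }  — shift
  I3: { [A' → A .] }  — accept
  I4: { [A → L . -] }  — shift
  I5: { [L → n .] }  — reduce
  I6: { [L → y . -] }  — shift
  I7: { [L → y - .] }  — reduce
  I8: { [A → L - .] }  — reduce
  I9: { [A → . , n n], [A → . - f A], [A → . - n], [A → . L -], [L → - A . A], [L → . - A A], [L → . n], [L → . y -] }  — shift
  I10: { [A → - f . A], [A → . , n n], [A → . - f A], [A → . - n], [A → . L -], [L → . - A A], [L → . n], [L → . y -] }  — shift
  I11: { [A → - n .], [L → n .] }  — 2 reduces
  I12: { [A → - f A .] }  — reduce
  I13: { [L → - A A .] }  — reduce
  I14: { [A → , n . n] }  — shift
  I15: { [A → , n n .] }  — reduce

No state contains both a complete item and a shift item.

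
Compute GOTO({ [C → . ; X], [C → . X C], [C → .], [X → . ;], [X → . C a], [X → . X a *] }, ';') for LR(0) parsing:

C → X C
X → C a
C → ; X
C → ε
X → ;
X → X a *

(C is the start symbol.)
{ [C → . ; X], [C → . X C], [C → .], [C → ; . X], [X → . ;], [X → . C a], [X → . X a *], [X → ; .] }

GOTO(I, ';') = CLOSURE({ [A → αX.β] : [A → α.Xβ] ∈ I, X = ';' })

Items with dot before ';', with the dot advanced:
  [C → . ; X] → [C → ; . X]
  [X → . ;] → [X → ; .]
Closure of the advanced items:
  [C → ; . X] has the dot before X: add [X → . C a], [X → . ;], [X → . X a *]
  [X → . C a] has the dot before C: add [C → . X C], [C → . ; X], [C → .]

GOTO = { [C → . ; X], [C → . X C], [C → .], [C → ; . X], [X → . ;], [X → . C a], [X → . X a *], [X → ; .] }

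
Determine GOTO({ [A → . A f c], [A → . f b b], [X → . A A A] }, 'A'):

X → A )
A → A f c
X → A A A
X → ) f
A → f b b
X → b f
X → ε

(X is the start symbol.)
{ [A → . A f c], [A → . f b b], [A → A . f c], [X → A . A A] }

GOTO(I, 'A') = CLOSURE({ [A → αX.β] : [A → α.Xβ] ∈ I, X = 'A' })

Items with dot before 'A', with the dot advanced:
  [A → . A f c] → [A → A . f c]
  [X → . A A A] → [X → A . A A]
Closure of the advanced items:
  [X → A . A A] has the dot before A: add [A → . A f c], [A → . f b b]

GOTO = { [A → . A f c], [A → . f b b], [A → A . f c], [X → A . A A] }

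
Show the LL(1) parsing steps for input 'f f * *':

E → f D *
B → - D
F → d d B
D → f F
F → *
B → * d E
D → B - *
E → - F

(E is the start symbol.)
LL(1) parsing maintains a stack (initially the start symbol over $) and the input. At each step: if the stack top is a terminal, match it against the current input token; if it is a non-terminal N, replace it with the RHS of M[N, lookahead] (the unique production whose predict set contains the lookahead).

Stack is shown with the top on the left.

Stack    Input      Action
--------------------------
E $      f f * * $  output E → f D *
f D * $  f f * * $  match 'f'
D * $    f * * $    output D → f F
f F * $  f * * $    match 'f'
F * $    * * $      output F → *
* * $    * * $      match '*'
* $      * $        match '*'
$        $          accept

The string is accepted.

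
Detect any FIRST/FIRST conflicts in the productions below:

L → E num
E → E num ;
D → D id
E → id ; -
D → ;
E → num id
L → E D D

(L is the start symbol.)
Yes. L → E num / L → E D D on { 'id', 'num' }; E → E num ';' / E → id ';' '-' on { 'id' }; E → E num ';' / E → num id on { 'num' }; D → D id / D → ';' on { ';' }

FIRST sets of the non-terminals at (or reachable through a nullable prefix from) the front of some alternative:
  FIRST(E) = { 'id', 'num' }
  FIRST(D) = { ';' }

Productions for L:
  L → E num: FIRST = { 'id', 'num' }
  L → E D D: FIRST = { 'id', 'num' }
Productions for E:
  E → E num ;: FIRST = { 'id', 'num' }
  E → id ; -: FIRST = { 'id' }
  E → num id: FIRST = { 'num' }
Productions for D:
  D → D id: FIRST = { ';' }
  D → ;: FIRST = { ';' }

Conflict for L: L → E num and L → E D D
  Overlap: { 'id', 'num' }
Conflict for E: E → E num ; and E → id ; -
  Overlap: { 'id' }
Conflict for E: E → E num ; and E → num id
  Overlap: { 'num' }
Conflict for D: D → D id and D → ;
  Overlap: { ';' }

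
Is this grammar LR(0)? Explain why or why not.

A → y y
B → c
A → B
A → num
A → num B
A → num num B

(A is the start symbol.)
Augment with A' → A and build the canonical LR(0) collection (I0 = CLOSURE({[A' → . A]}), then GOTO on every symbol after a dot until no new states appear). It has 10 states:
  I0: { [A → . B], [A → . num B], [A → . num num B], [A → . num], [A → . y y], [A' → . A], [B → . c] }  — shift
  I1: { [A' → A .] }  — accept
  I2: { [A → B .] }  — reduce
  I3: { [B → c .] }  — reduce
  I4: { [A → num . B], [A → num . num B], [A → num .], [B → . c] }  — shift, reduce
  I5: { [A → y . y] }  — shift
  I6: { [A → y y .] }  — reduce
  I7: { [A → num B .] }  — reduce
  I8: { [A → num num . B], [B → . c] }  — shift
  I9: { [A → num num B .] }  — reduce

Conflict in state I4:
  Shift-reduce conflict between [A → num .] and [A → num . num B]
So the grammar is NOT LR(0).

Answer: No. Shift-reduce conflict between [A → num .] and [A → num . num B]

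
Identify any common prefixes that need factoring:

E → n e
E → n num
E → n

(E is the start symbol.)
Yes, E has productions with common prefix 'n'

Left-factoring is needed when two productions for the same non-terminal
share a common prefix on the right-hand side.

Productions for E:
  E → n e
  E → n num
  E → n

Found common prefix 'n' in productions for E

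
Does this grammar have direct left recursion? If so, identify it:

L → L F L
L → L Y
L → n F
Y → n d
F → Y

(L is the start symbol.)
Direct left recursion occurs when N → N α for some non-terminal N (the right-hand side begins with the left-hand side itself).

L → L F L: LEFT RECURSIVE (starts with L)
L → L Y: LEFT RECURSIVE (starts with L)
L → n F: starts with n
Y → n d: starts with n
F → Y: starts with Y

The grammar has direct left recursion on: L.

Answer: Yes, L is left-recursive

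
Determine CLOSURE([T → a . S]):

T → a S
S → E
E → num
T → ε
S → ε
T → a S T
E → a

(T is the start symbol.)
To compute CLOSURE, for each item [A → α.Bβ] where B is a non-terminal, add [B → .γ] for all productions B → γ; repeat for the newly added items until nothing changes.

Start with: [T → a . S]
  [T → a . S] has the dot before S: add [S → . E], [S → .]
  [S → . E] has the dot before E: add [E → . num], [E → . a]
No further items can be added.

CLOSURE = { [E → . a], [E → . num], [S → . E], [S → .], [T → a . S] }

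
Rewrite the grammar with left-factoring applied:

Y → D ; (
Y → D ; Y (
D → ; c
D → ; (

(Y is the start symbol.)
Y → D ; Y'
Y' → (
Y' → Y (
D → ; D'
D' → c
D' → (

Left-factoring transforms A → αβ₁ | αβ₂ into A → αA' and A' → β₁ | β₂
(α is the longest common prefix among the alternatives). Repeat until
no nonterminal has two alternatives with a common prefix.

Round 1: Y has alternatives sharing prefix 'D ;'. Introduce Y': Y → D ; Y'
  Add: Y' → (
  Add: Y' → Y (

Round 2: D has alternatives sharing prefix ';'. Introduce D': D → ; D'
  Add: D' → c
  Add: D' → (

No remaining common prefixes — done.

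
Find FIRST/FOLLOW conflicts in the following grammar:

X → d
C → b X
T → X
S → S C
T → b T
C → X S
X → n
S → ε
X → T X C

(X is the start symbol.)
Nullable non-terminals: S.
FIRST sets used below: FIRST(S) = { 'b', 'd', 'n', ε }, FIRST(C) = { 'b', 'd', 'n' }

S: nullable alternative(s) S → ε; FOLLOW(S) = { $, 'b', 'd', 'n' }
  S → S C: FIRST \ {ε} = { 'b', 'd', 'n' } — overlaps FOLLOW(S) on { 'b', 'd', 'n' }: CONFLICT
  S → ε: FIRST \ {ε} = { } — this is the only nullable alternative, skip

C, T, X have no nullable alternative, so no FIRST/FOLLOW check is needed there.

So the grammar has 1 FIRST/FOLLOW conflict (marked CONFLICT above).

Answer: Yes. S → S C with FOLLOW(S) on { 'b', 'd', 'n' }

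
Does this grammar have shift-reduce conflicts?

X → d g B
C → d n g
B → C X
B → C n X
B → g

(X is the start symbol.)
No shift-reduce conflicts

Augment with X' → X and build the canonical LR(0) collection (I0 = CLOSURE({[X' → . X]}), then GOTO on every symbol after a dot until no new states appear). It has 13 states:
  I0: { [X → . d g B], [X' → . X] }  — shift
  I1: { [X' → X .] }  — accept
  I2: { [X → d . g B] }  — shift
  I3: { [B → . C X], [B → . C n X], [B → . g], [C → . d n g], [X → d g . B] }  — shift
  I4: { [X → d g B .] }  — reduce
  I5: { [B → C . X], [B → C . n X], [X → . d g B] }  — shift
  I6: { [C → d . n g] }  — shift
  I7: { [B → g .] }  — reduce
  I8: { [C → d n . g] }  — shift
  I9: { [C → d n g .] }  — reduce
  I10: { [B → C X .] }  — reduce
  I11: { [B → C n . X], [X → . d g B] }  — shift
  I12: { [B → C n X .] }  — reduce

No state contains both a complete item and a shift item.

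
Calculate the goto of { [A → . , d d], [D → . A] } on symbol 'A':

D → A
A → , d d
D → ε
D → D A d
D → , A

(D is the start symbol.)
GOTO(I, 'A') = CLOSURE({ [A → αX.β] : [A → α.Xβ] ∈ I, X = 'A' })

Items with dot before 'A', with the dot advanced:
  [D → . A] → [D → A .]
Closure adds nothing (no advanced item has the dot before a non-terminal).

GOTO = { [D → A .] }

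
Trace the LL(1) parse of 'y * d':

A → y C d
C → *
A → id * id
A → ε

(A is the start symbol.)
LL(1) parsing maintains a stack (initially the start symbol over $) and the input. At each step: if the stack top is a terminal, match it against the current input token; if it is a non-terminal N, replace it with the RHS of M[N, lookahead] (the unique production whose predict set contains the lookahead).

Stack is shown with the top on the left.

Stack    Input    Action
------------------------
A $      y * d $  output A → y C d
y C d $  y * d $  match 'y'
C d $    * d $    output C → *
* d $    * d $    match '*'
d $      d $      match 'd'
$        $        accept

The string is accepted.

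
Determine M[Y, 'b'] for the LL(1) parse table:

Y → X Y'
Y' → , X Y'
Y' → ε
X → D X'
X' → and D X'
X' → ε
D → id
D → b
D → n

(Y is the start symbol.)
To find M[Y, 'b'], we find productions for Y where 'b' is in the predict set (PREDICT(N → α) = (FIRST(α) \ {ε}) ∪ (FOLLOW(N) if α ⇒* ε)).

Relevant sets:
  FIRST(X) = { 'b', 'id', 'n' }

Y → X Y': PREDICT = { 'b', 'id', 'n' }
  'b' is in predict set, so this production goes in M[Y, 'b']

M[Y, 'b'] = Y → X Y'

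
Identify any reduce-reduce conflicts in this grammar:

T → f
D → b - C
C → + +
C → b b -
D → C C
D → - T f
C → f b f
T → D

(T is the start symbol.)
A reduce-reduce conflict occurs when an LR(0) state has two complete items [A → α .] and [B → β .] — both call for a reduction, and with no lookahead the parser cannot choose between them.

Augment with T' → T and build the canonical LR(0) collection (I0 = CLOSURE({[T' → . T]}), then GOTO on every symbol after a dot until no new states appear). It has 20 states:
  I0: { [C → . + +], [C → . b b -], [C → . f b f], [D → . - T f], [D → . C C], [D → . b - C], [T → . D], [T → . f], [T' → . T] }  — shift
  I1: { [C → + . +] }  — shift
  I2: { [C → . + +], [C → . b b -], [C → . f b f], [D → - . T f], [D → . - T f], [D → . C C], [D → . b - C], [T → . D], [T → . f] }  — shift
  I3: { [C → . + +], [C → . b b -], [C → . f b f], [D → C . C] }  — shift
  I4: { [T → D .] }  — reduce
  I5: { [T' → T .] }  — accept
  I6: { [C → b . b -], [D → b . - C] }  — shift
  I7: { [C → f . b f], [T → f .] }  — shift, reduce
  I8: { [C → f b . f] }  — shift
  I9: { [C → f b f .] }  — reduce
  I10: { [C → . + +], [C → . b b -], [C → . f b f], [D → b - . C] }  — shift
  I11: { [C → b b . -] }  — shift
  I12: { [C → b b - .] }  — reduce
  I13: { [D → b - C .] }  — reduce
  I14: { [C → b . b -] }  — shift
  I15: { [C → f . b f] }  — shift
  I16: { [D → C C .] }  — reduce
  I17: { [D → - T . f] }  — shift
  I18: { [D → - T f .] }  — reduce
  I19: { [C → + + .] }  — reduce

No state contains more than one complete item.

Answer: No reduce-reduce conflicts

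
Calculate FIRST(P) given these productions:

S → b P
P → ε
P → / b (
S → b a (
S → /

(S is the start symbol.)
To compute FIRST(P), examine every production with P on the left-hand side, reading each right-hand side left to right until a non-nullable symbol is reached.

From P → ε:
  - ε-production, so ε ∈ FIRST(P)
From P → / b (:
  - '/' is a terminal: add '/' and stop

Collecting: FIRST(P) = { '/', ε }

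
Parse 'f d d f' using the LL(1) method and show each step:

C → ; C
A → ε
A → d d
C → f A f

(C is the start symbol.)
LL(1) parsing maintains a stack (initially the start symbol over $) and the input. At each step: if the stack top is a terminal, match it against the current input token; if it is a non-terminal N, replace it with the RHS of M[N, lookahead] (the unique production whose predict set contains the lookahead).

Stack is shown with the top on the left.

Stack    Input      Action
--------------------------
C $      f d d f $  output C → f A f
f A f $  f d d f $  match 'f'
A f $    d d f $    output A → d d
d d f $  d d f $    match 'd'
d f $    d f $      match 'd'
f $      f $        match 'f'
$        $          accept

The string is accepted.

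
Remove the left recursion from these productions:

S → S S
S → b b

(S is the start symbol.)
S is directly left-recursive. The standard transformation for
  A → A α₁ | ... | A α_m | β₁ | ... | β_n
is
  A  → β₁ A' | ... | β_n A'
  A' → α₁ A' | ... | α_m A' | ε

S → b b becomes S → b b S'
S → S S becomes S' → S S'
Add S' → ε

Resulting grammar:
S → b b S'
S' → S S'
S' → ε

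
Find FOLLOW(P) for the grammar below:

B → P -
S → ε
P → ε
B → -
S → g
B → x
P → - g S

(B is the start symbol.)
{ '-' }

To compute FOLLOW(P), find every occurrence of P on a right-hand side N → α P β: add FIRST(β) \ {ε}, and if β is empty or nullable also add FOLLOW(N). Iterate to a fixed point.

In B → P -: P is followed by '-', add FIRST('-') \ {ε} = { '-' }

Taking the union: FOLLOW(P) = { '-' }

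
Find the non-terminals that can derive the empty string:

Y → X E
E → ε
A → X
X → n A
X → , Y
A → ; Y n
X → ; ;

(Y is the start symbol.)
ε-productions: E → ε
So E is immediately nullable.
No further non-terminal can be added: every production for the remaining non-terminals contains a terminal or a non-nullable non-terminal.
Nullable = { 'E' }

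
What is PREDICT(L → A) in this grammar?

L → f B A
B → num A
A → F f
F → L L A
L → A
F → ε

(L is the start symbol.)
PREDICT(L → A) = (FIRST(RHS) \ {ε}) ∪ (FOLLOW(L) if ε ∈ FIRST(RHS), i.e. RHS ⇒* ε)
FIRST(A) = { 'f' }
FIRST(A) = { 'f' }
ε ∉ FIRST(A), so FOLLOW(L) is not added.
PREDICT(L → A) = { 'f' }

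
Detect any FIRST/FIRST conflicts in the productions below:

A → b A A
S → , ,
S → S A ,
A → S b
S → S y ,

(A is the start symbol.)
FIRST sets of the non-terminals at (or reachable through a nullable prefix from) the front of some alternative:
  FIRST(S) = { ',' }

Productions for A:
  A → b A A: FIRST = { 'b' }
  A → S b: FIRST = { ',' }
Productions for S:
  S → , ,: FIRST = { ',' }
  S → S A ,: FIRST = { ',' }
  S → S y ,: FIRST = { ',' }

Conflict for S: S → , , and S → S A ,
  Overlap: { ',' }
Conflict for S: S → , , and S → S y ,
  Overlap: { ',' }
Conflict for S: S → S A , and S → S y ,
  Overlap: { ',' }

Answer: Yes. S → ',' ',' / S → S A ',' on { ',' }; S → ',' ',' / S → S y ',' on { ',' }; S → S A ',' / S → S y ',' on { ',' }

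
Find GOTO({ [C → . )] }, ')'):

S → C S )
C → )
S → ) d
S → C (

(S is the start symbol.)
{ [C → ) .] }

GOTO(I, ')') = CLOSURE({ [A → αX.β] : [A → α.Xβ] ∈ I, X = ')' })

Items with dot before ')', with the dot advanced:
  [C → . )] → [C → ) .]
Closure adds nothing (no advanced item has the dot before a non-terminal).

GOTO = { [C → ) .] }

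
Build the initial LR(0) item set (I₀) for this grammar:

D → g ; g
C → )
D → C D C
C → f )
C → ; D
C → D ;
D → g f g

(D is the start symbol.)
First, augment the grammar with D' → D
I₀ = CLOSURE({ [D' → . D] }):
  [D' → . D] has the dot before D: add [D → . g ; g], [D → . C D C], [D → . g f g]
  [D → . C D C] has the dot before C: add [C → . )], [C → . f )], [C → . ; D], [C → . D ;]
No further items can be added.

I₀ = { [C → . )], [C → . ; D], [C → . D ;], [C → . f )], [D → . C D C], [D → . g ; g], [D → . g f g], [D' → . D] }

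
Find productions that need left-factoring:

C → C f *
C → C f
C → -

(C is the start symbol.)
Left-factoring is needed when two productions for the same non-terminal
share a common prefix on the right-hand side.

Productions for C:
  C → C f *
  C → C f
  C → -

Found common prefix 'C f' in productions for C

Answer: Yes, C has productions with common prefix 'C f'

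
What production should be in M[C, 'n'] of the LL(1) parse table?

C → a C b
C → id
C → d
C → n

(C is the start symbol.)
C → n

To find M[C, 'n'], we find productions for C where 'n' is in the predict set (PREDICT(N → α) = (FIRST(α) \ {ε}) ∪ (FOLLOW(N) if α ⇒* ε)).

C → a C b: PREDICT = { 'a' }
C → id: PREDICT = { 'id' }
C → d: PREDICT = { 'd' }
C → n: PREDICT = { 'n' }
  'n' is in predict set, so this production goes in M[C, 'n']

M[C, 'n'] = C → n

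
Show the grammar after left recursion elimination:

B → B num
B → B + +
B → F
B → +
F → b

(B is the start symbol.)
B → F B'
B → + B'
B' → num B'
B' → + + B'
B' → ε
F → b

B is directly left-recursive. The standard transformation for
  A → A α₁ | ... | A α_m | β₁ | ... | β_n
is
  A  → β₁ A' | ... | β_n A'
  A' → α₁ A' | ... | α_m A' | ε

B → F becomes B → F B'
B → + becomes B → + B'
B → B num becomes B' → num B'
B → B + + becomes B' → + + B'
Add B' → ε

Productions for other non-terminals are unchanged:
  F → b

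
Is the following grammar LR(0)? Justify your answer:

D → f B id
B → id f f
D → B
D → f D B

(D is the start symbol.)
No. Shift-reduce conflict between [D → B .] and [D → f B . id]

A grammar is LR(0) if no state in the canonical LR(0) collection has:
  - both a shift item (dot before a terminal) and a complete item (shift-reduce conflict), or
  - two or more complete items (reduce-reduce conflict; the accept item [D' → D .] counts as a complete item here).

Augment with D' → D and build the canonical LR(0) collection (I0 = CLOSURE({[D' → . D]}), then GOTO on every symbol after a dot until no new states appear). It has 11 states:
  I0: { [B → . id f f], [D → . B], [D → . f B id], [D → . f D B], [D' → . D] }  — shift
  I1: { [D → B .] }  — reduce
  I2: { [D' → D .] }  — accept
  I3: { [B → . id f f], [D → . B], [D → . f B id], [D → . f D B], [D → f . B id], [D → f . D B] }  — shift
  I4: { [B → id . f f] }  — shift
  I5: { [B → id f . f] }  — shift
  I6: { [B → id f f .] }  — reduce
  I7: { [D → B .], [D → f B . id] }  — shift, reduce
  I8: { [B → . id f f], [D → f D . B] }  — shift
  I9: { [D → f D B .] }  — reduce
  I10: { [D → f B id .] }  — reduce

Conflict in state I7:
  Shift-reduce conflict between [D → B .] and [D → f B . id]
So the grammar is NOT LR(0).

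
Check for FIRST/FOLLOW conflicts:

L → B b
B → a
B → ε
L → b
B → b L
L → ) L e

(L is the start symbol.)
Yes. B → b L with FOLLOW(B) on { 'b' }

Nullable non-terminals: B.

B: nullable alternative(s) B → ε; FOLLOW(B) = { 'b' }
  B → a: FIRST \ {ε} = { 'a' } — disjoint from FOLLOW(B)
  B → ε: FIRST \ {ε} = { } — this is the only nullable alternative, skip
  B → b L: FIRST \ {ε} = { 'b' } — overlaps FOLLOW(B) on { 'b' }: CONFLICT

L has no nullable alternative, so no FIRST/FOLLOW check is needed there.

So the grammar has 1 FIRST/FOLLOW conflict (marked CONFLICT above).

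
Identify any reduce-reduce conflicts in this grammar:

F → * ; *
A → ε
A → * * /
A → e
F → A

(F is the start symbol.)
No reduce-reduce conflicts

A reduce-reduce conflict occurs when an LR(0) state has two complete items [A → α .] and [B → β .] — both call for a reduction, and with no lookahead the parser cannot choose between them.

Augment with F' → F and build the canonical LR(0) collection (I0 = CLOSURE({[F' → . F]}), then GOTO on every symbol after a dot until no new states appear). It has 9 states:
  I0: { [A → . * * /], [A → . e], [A → .], [F → . * ; *], [F → . A], [F' → . F] }  — shift, reduce
  I1: { [A → * . * /], [F → * . ; *] }  — shift
  I2: { [F → A .] }  — reduce
  I3: { [F' → F .] }  — accept
  I4: { [A → e .] }  — reduce
  I5: { [A → * * . /] }  — shift
  I6: { [F → * ; . *] }  — shift
  I7: { [F → * ; * .] }  — reduce
  I8: { [A → * * / .] }  — reduce

No state contains more than one complete item.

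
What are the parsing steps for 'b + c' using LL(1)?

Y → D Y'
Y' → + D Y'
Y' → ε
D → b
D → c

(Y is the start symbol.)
LL(1) parsing maintains a stack (initially the start symbol over $) and the input. At each step: if the stack top is a terminal, match it against the current input token; if it is a non-terminal N, replace it with the RHS of M[N, lookahead] (the unique production whose predict set contains the lookahead).

Stack is shown with the top on the left.

Stack     Input    Action
-------------------------
Y $       b + c $  output Y → D Y'
D Y' $    b + c $  output D → b
b Y' $    b + c $  match 'b'
Y' $      + c $    output Y' → + D Y'
+ D Y' $  + c $    match '+'
D Y' $    c $      output D → c
c Y' $    c $      match 'c'
Y' $      $        output Y' → ε
$         $        accept

The string is accepted.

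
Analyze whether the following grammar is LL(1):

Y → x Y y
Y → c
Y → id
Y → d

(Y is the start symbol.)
Yes, the grammar is LL(1).

For Y:
  PREDICT(Y → x Y y) = { 'x' }
  PREDICT(Y → c) = { 'c' }
  PREDICT(Y → id) = { 'id' }
  PREDICT(Y → d) = { 'd' }

All predict sets are disjoint. The grammar IS LL(1).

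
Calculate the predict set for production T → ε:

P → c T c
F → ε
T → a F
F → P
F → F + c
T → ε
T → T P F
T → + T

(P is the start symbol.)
PREDICT(T → ε) = (FIRST(RHS) \ {ε}) ∪ (FOLLOW(T) if ε ∈ FIRST(RHS), i.e. RHS ⇒* ε)
The right-hand side is ε (FIRST(ε) = { ε }), so the predict set is FOLLOW(T) = { 'c' }
PREDICT(T → ε) = { 'c' }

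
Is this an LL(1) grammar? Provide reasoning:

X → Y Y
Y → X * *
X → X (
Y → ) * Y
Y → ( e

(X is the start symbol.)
No. Predict set conflict for X: { '(', ')' }

A grammar is LL(1) if for each non-terminal N with multiple productions, the predict sets of those productions are pairwise disjoint, where PREDICT(N → α) = (FIRST(α) \ {ε}) ∪ (FOLLOW(N) if α ⇒* ε).

Relevant sets:
  FIRST(Y) = { '(', ')' }
  FIRST(X) = { '(', ')' }

For X:
  PREDICT(X → Y Y) = { '(', ')' }
  PREDICT(X → X '(') = { '(', ')' }
For Y:
  PREDICT(Y → X '*' '*') = { '(', ')' }
  PREDICT(Y → ')' '*' Y) = { ')' }
  PREDICT(Y → '(' e) = { '(' }

Conflict found: Predict set conflict for X: { '(', ')' }
The grammar is NOT LL(1).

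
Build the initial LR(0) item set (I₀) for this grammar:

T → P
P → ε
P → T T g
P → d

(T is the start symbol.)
First, augment the grammar with T' → T
I₀ = CLOSURE({ [T' → . T] }):
  [T' → . T] has the dot before T: add [T → . P]
  [T → . P] has the dot before P: add [P → .], [P → . T T g], [P → . d]
No further items can be added.

I₀ = { [P → . T T g], [P → . d], [P → .], [T → . P], [T' → . T] }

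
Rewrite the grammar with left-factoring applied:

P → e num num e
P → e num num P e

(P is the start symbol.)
Left-factoring transforms A → αβ₁ | αβ₂ into A → αA' and A' → β₁ | β₂
(α is the longest common prefix among the alternatives). Repeat until
no nonterminal has two alternatives with a common prefix.

Round 1: P has alternatives sharing prefix 'e num num'. Introduce P': P → e num num P'
  Add: P' → e
  Add: P' → P e

No remaining common prefixes — done.

Resulting grammar:
P → e num num P'
P' → e
P' → P e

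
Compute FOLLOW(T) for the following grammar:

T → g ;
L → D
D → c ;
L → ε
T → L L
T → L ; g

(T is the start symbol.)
{ $ }

To compute FOLLOW(T), find every occurrence of T on a right-hand side N → α T β: add FIRST(β) \ {ε}, and if β is empty or nullable also add FOLLOW(N). Iterate to a fixed point.

T is the start symbol, so $ ∈ FOLLOW(T).
T does not occur on any right-hand side.

Taking the union: FOLLOW(T) = { $ }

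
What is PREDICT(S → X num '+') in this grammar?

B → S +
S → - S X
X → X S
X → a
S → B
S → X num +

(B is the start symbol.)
PREDICT(S → X num '+') = (FIRST(RHS) \ {ε}) ∪ (FOLLOW(S) if ε ∈ FIRST(RHS), i.e. RHS ⇒* ε)
FIRST(X) = { 'a' }
FIRST(X num '+') = { 'a' }
ε ∉ FIRST(X num '+'), so FOLLOW(S) is not added.
PREDICT(S → X num '+') = { 'a' }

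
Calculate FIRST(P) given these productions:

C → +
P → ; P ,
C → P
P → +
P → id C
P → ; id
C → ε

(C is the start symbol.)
To compute FIRST(P), examine every production with P on the left-hand side, reading each right-hand side left to right until a non-nullable symbol is reached.

From P → ; P ,:
  - ';' is a terminal: add ';' and stop
From P → +:
  - '+' is a terminal: add '+' and stop
From P → id C:
  - id is a terminal: add 'id' and stop
From P → ; id:
  - ';' is a terminal: add ';' and stop

Collecting: FIRST(P) = { '+', ';', 'id' }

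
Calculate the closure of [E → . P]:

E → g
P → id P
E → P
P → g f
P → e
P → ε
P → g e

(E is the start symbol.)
To compute CLOSURE, for each item [A → α.Bβ] where B is a non-terminal, add [B → .γ] for all productions B → γ; repeat for the newly added items until nothing changes.

Start with: [E → . P]
  [E → . P] has the dot before P: add [P → . id P], [P → . g f], [P → . e], [P → .], [P → . g e]
No further items can be added.

CLOSURE = { [E → . P], [P → . e], [P → . g e], [P → . g f], [P → . id P], [P → .] }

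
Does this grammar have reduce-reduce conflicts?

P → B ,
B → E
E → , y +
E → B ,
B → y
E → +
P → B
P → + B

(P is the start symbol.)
A reduce-reduce conflict occurs when an LR(0) state has two complete items [A → α .] and [B → β .] — both call for a reduction, and with no lookahead the parser cannot choose between them.

Augment with P' → P and build the canonical LR(0) collection (I0 = CLOSURE({[P' → . P]}), then GOTO on every symbol after a dot until no new states appear). It has 13 states:
  I0: { [B → . E], [B → . y], [E → . +], [E → . , y +], [E → . B ,], [P → . + B], [P → . B ,], [P → . B], [P' → . P] }  — shift
  I1: { [B → . E], [B → . y], [E → + .], [E → . +], [E → . , y +], [E → . B ,], [P → + . B] }  — shift, reduce
  I2: { [E → , . y +] }  — shift
  I3: { [E → B . ,], [P → B . ,], [P → B .] }  — shift, reduce
  I4: { [B → E .] }  — reduce
  I5: { [P' → P .] }  — accept
  I6: { [B → y .] }  — reduce
  I7: { [E → B , .], [P → B , .] }  — 2 reduces
  I8: { [E → , y . +] }  — shift
  I9: { [E → , y + .] }  — reduce
  I10: { [E → + .] }  — reduce
  I11: { [E → B . ,], [P → + B .] }  — shift, reduce
  I12: { [E → B , .] }  — reduce

I7 contains complete items [E → B , .], [P → B , .] — reduce-reduce conflict.

Answer: Yes — I7: [E → B , .] vs [P → B , .]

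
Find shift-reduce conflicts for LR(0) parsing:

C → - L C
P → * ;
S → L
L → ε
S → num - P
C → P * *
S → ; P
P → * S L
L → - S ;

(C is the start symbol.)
Yes — I1: [L → .] vs [L → . - S ;]; I2: [L → .] vs [L → . - S ;]; I7: [L → .] vs [L → . - S ;]; I18: [P → * ; .] vs [P → . * ;]; I19: [L → .] vs [L → . - S ;]

A shift-reduce conflict occurs when an LR(0) state has both:
  - a complete (reduce) item [A → α .] (dot at the end), and
  - a shift item [B → β . c γ] (dot before a terminal).

Augment with C' → C and build the canonical LR(0) collection (I0 = CLOSURE({[C' → . C]}), then GOTO on every symbol after a dot until no new states appear). It has 21 states:
  I0: { [C → . - L C], [C → . P * *], [C' → . C], [P → . * ;], [P → . * S L] }  — shift
  I1: { [L → . - S ;], [L → .], [P → * . ;], [P → * . S L], [S → . ; P], [S → . L], [S → . num - P] }  — shift, reduce
  I2: { [C → - . L C], [L → . - S ;], [L → .] }  — shift, reduce
  I3: { [C' → C .] }  — accept
  I4: { [C → P . * *] }  — shift
  I5: { [C → P * . *] }  — shift
  I6: { [C → P * * .] }  — reduce
  I7: { [L → - . S ;], [L → . - S ;], [L → .], [S → . ; P], [S → . L], [S → . num - P] }  — shift, reduce
  I8: { [C → - L . C], [C → . - L C], [C → . P * *], [P → . * ;], [P → . * S L] }  — shift
  I9: { [C → - L C .] }  — reduce
  I10: { [P → . * ;], [P → . * S L], [S → ; . P] }  — shift
  I11: { [S → L .] }  — reduce
  I12: { [L → - S . ;] }  — shift
  I13: { [S → num . - P] }  — shift
  I14: { [P → . * ;], [P → . * S L], [S → num - . P] }  — shift
  I15: { [S → num - P .] }  — reduce
  I16: { [L → - S ; .] }  — reduce
  I17: { [S → ; P .] }  — reduce
  I18: { [P → * ; .], [P → . * ;], [P → . * S L], [S → ; . P] }  — shift, reduce
  I19: { [L → . - S ;], [L → .], [P → * S . L] }  — shift, reduce
  I20: { [P → * S L .] }  — reduce

I1 contains reduce item [L → .] and shift items [L → . - S ;], [P → * . ;], [S → . ; P], [S → . num - P] — shift-reduce conflict.
I2 contains reduce item [L → .] and shift item [L → . - S ;] — shift-reduce conflict.
I7 contains reduce item [L → .] and shift items [L → . - S ;], [S → . ; P], [S → . num - P] — shift-reduce conflict.
I18 contains reduce item [P → * ; .] and shift items [P → . * ;], [P → . * S L] — shift-reduce conflict.
I19 contains reduce item [L → .] and shift item [L → . - S ;] — shift-reduce conflict.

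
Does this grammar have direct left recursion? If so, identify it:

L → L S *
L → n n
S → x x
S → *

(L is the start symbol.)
Direct left recursion occurs when N → N α for some non-terminal N (the right-hand side begins with the left-hand side itself).

L → L S *: LEFT RECURSIVE (starts with L)
L → n n: starts with n
S → x x: starts with x
S → *: starts with '*'

The grammar has direct left recursion on: L.

Answer: Yes, L is left-recursive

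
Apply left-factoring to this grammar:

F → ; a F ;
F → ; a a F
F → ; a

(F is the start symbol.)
F → ; a F'
F' → F ;
F' → a F
F' → ε

Left-factoring transforms A → αβ₁ | αβ₂ into A → αA' and A' → β₁ | β₂
(α is the longest common prefix among the alternatives). Repeat until
no nonterminal has two alternatives with a common prefix.

Round 1: F has alternatives sharing prefix '; a'. Introduce F': F → ; a F'
  Add: F' → F ;
  Add: F' → a F
  Add: F' → ε

No remaining common prefixes — done.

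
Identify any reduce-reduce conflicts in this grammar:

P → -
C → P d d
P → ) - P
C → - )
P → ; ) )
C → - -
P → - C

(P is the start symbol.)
A reduce-reduce conflict occurs when an LR(0) state has two complete items [A → α .] and [B → β .] — both call for a reduction, and with no lookahead the parser cannot choose between them.

Augment with P' → P and build the canonical LR(0) collection (I0 = CLOSURE({[P' → . P]}), then GOTO on every symbol after a dot until no new states appear). It has 16 states:
  I0: { [P → . ) - P], [P → . - C], [P → . -], [P → . ; ) )], [P' → . P] }  — shift
  I1: { [P → ) . - P] }  — shift
  I2: { [C → . - )], [C → . - -], [C → . P d d], [P → - . C], [P → - .], [P → . ) - P], [P → . - C], [P → . -], [P → . ; ) )] }  — shift, reduce
  I3: { [P → ; . ) )] }  — shift
  I4: { [P' → P .] }  — accept
  I5: { [P → ; ) . )] }  — shift
  I6: { [P → ; ) ) .] }  — reduce
  I7: { [C → - . )], [C → - . -], [C → . - )], [C → . - -], [C → . P d d], [P → - . C], [P → - .], [P → . ) - P], [P → . - C], [P → . -], [P → . ; ) )] }  — shift, reduce
  I8: { [P → - C .] }  — reduce
  I9: { [C → P . d d] }  — shift
  I10: { [C → P d . d] }  — shift
  I11: { [C → P d d .] }  — reduce
  I12: { [C → - ) .], [P → ) . - P] }  — shift, reduce
  I13: { [C → - - .], [C → - . )], [C → - . -], [C → . - )], [C → . - -], [C → . P d d], [P → - . C], [P → - .], [P → . ) - P], [P → . - C], [P → . -], [P → . ; ) )] }  — shift, 2 reduces
  I14: { [P → ) - . P], [P → . ) - P], [P → . - C], [P → . -], [P → . ; ) )] }  — shift
  I15: { [P → ) - P .] }  — reduce

I13 contains complete items [C → - - .], [P → - .] — reduce-reduce conflict.

Answer: Yes — I13: [C → - - .] vs [P → - .]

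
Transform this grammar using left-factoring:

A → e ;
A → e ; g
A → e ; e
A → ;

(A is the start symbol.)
A → e ; A'
A' → ε
A' → g
A' → e
A → ;

Left-factoring transforms A → αβ₁ | αβ₂ into A → αA' and A' → β₁ | β₂
(α is the longest common prefix among the alternatives). Repeat until
no nonterminal has two alternatives with a common prefix.

Round 1: A has alternatives sharing prefix 'e ;'. Introduce A': A → e ; A'
  Add: A' → ε
  Add: A' → g
  Add: A' → e

No remaining common prefixes — done.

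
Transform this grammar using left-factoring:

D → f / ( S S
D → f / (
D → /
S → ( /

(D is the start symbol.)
D → f / ( D'
D' → S S
D' → ε
D → /
S → ( /

Left-factoring transforms A → αβ₁ | αβ₂ into A → αA' and A' → β₁ | β₂
(α is the longest common prefix among the alternatives). Repeat until
no nonterminal has two alternatives with a common prefix.

Round 1: D has alternatives sharing prefix 'f / ('. Introduce D': D → f / ( D'
  Add: D' → S S
  Add: D' → ε

No remaining common prefixes — done.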